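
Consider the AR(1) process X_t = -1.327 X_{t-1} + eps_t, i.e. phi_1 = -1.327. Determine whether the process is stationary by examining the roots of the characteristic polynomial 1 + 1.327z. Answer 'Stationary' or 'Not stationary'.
\text{Not stationary}

The AR(p) characteristic polynomial is P(z) = 1 + 1.327z.
Stationarity requires all roots to lie outside the unit circle, i.e. |z| > 1 for every root.
This is linear in z: 1 + (1.327) z = 0  =>  z = -1/(1.327) = -0.75358,  |z| = 0.75358.
Moduli of all roots: 0.7536.
All moduli strictly greater than 1? No.
Verdict: Not stationary.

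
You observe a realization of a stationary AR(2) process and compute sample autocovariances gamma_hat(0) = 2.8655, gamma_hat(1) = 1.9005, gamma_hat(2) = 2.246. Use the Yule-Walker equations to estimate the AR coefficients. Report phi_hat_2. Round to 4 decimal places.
\hat\phi_{2} = 0.6140

The Yule-Walker equations for an AR(p) process read, in matrix form,
  Gamma_p phi = r_p,   with   (Gamma_p)_{ij} = gamma(|i - j|),
                       (r_p)_i = gamma(i),   i,j = 1..p.
Substitute the sample gammas (Toeplitz matrix and right-hand side of size 2):
  Gamma_p = [[2.8655, 1.9005], [1.9005, 2.8655]]
  r_p     = [1.9005, 2.246]
Written out:
  2.8655 phi_1 + 1.9005 phi_2 = 1.9005
  1.9005 phi_1 + 2.8655 phi_2 = 2.246
Solve by Cramer's rule:
  det = gamma(0)^2 - gamma(1)^2 = (2.8655)^2 - (1.9005)^2 = 8.21109025 - 3.61190025 = 4.59919
  phi_hat_1 = [gamma(1) gamma(0) - gamma(1) gamma(2)] / det = [(1.9005)(2.8655) - (1.9005)(2.246)] / 4.59919 = 1.17735975 / 4.59919 = 0.256
  phi_hat_2 = [gamma(0) gamma(2) - gamma(1)^2] / det = [(2.8655)(2.246) - (1.9005)^2] / 4.59919 = 2.82401275 / 4.59919 = 0.614
So phi_hat = [0.2560, 0.6140].
Therefore phi_hat_2 = 0.6140.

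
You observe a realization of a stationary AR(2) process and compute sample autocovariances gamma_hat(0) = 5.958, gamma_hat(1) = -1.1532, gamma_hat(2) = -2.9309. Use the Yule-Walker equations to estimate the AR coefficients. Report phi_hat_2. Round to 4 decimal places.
\hat\phi_{2} = -0.5500

The Yule-Walker equations for an AR(p) process read, in matrix form,
  Gamma_p phi = r_p,   with   (Gamma_p)_{ij} = gamma(|i - j|),
                       (r_p)_i = gamma(i),   i,j = 1..p.
Substitute the sample gammas (Toeplitz matrix and right-hand side of size 2):
  Gamma_p = [[5.958, -1.1532], [-1.1532, 5.958]]
  r_p     = [-1.1532, -2.9309]
Written out:
  5.958 phi_1 - 1.1532 phi_2 = -1.1532
  -1.1532 phi_1 + 5.958 phi_2 = -2.9309
Solve by Cramer's rule:
  det = gamma(0)^2 - gamma(1)^2 = (5.958)^2 - (-1.1532)^2 = 35.497764 - 1.32987024 = 34.16789376
  phi_hat_1 = [gamma(1) gamma(0) - gamma(1) gamma(2)] / det = [(-1.1532)(5.958) - (-1.1532)(-2.9309)] / 34.16789376 = -10.25067948 / 34.16789376 = -0.3
  phi_hat_2 = [gamma(0) gamma(2) - gamma(1)^2] / det = [(5.958)(-2.9309) - (-1.1532)^2] / 34.16789376 = -18.79217244 / 34.16789376 = -0.55
So phi_hat = [-0.3000, -0.5500].
Therefore phi_hat_2 = -0.5500.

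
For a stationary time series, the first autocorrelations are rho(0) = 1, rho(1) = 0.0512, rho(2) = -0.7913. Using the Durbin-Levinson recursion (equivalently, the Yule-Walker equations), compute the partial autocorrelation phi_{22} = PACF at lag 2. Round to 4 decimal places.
\phi_{22} = -0.7960

The PACF at lag k is phi_{kk}, the last component of the solution
to the Yule-Walker system G_k phi = r_k where
  (G_k)_{ij} = rho(|i - j|), (r_k)_i = rho(i), i,j = 1..k.
Equivalently, Durbin-Levinson gives phi_{kk} iteratively:
  phi_{11} = rho(1)
  phi_{kk} = [rho(k) - sum_{j=1..k-1} phi_{k-1,j} rho(k-j)]
            / [1 - sum_{j=1..k-1} phi_{k-1,j} rho(j)],
  phi_{k,j} = phi_{k-1,j} - phi_{kk} phi_{k-1,k-j},  j = 1..k-1.
Step k = 1:
  phi_11 = rho(1) = 0.0512.
Step k = 2:
  phi_22 = [rho(2) - phi_11 rho(1)] / [1 - phi_11 rho(1)] = [-0.7913 - (0.0512)(0.0512)] / [1 - (0.0512)(0.0512)]
         = -0.79392144 / 0.99737856 = -0.796.
Therefore phi_{22} = -0.7960.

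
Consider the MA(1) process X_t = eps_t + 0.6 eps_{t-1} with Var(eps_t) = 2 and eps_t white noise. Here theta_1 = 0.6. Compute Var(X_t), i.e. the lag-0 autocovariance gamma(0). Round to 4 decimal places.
\gamma(0) = 2.7200

For an MA(q) process X_t = eps_t + sum_i theta_i eps_{t-i} with
Var(eps_t) = sigma^2, the variance is
  gamma(0) = sigma^2 * (1 + sum_i theta_i^2).
  sum_i theta_i^2 = (0.6)^2 = 0.36.
  gamma(0) = 2 * (1 + 0.36) = 2 * 1.36 = 2.72, which rounds to 2.7200.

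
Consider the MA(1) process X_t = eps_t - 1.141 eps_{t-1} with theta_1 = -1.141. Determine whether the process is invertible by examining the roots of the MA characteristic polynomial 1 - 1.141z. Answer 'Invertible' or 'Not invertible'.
\text{Not invertible}

The MA(q) characteristic polynomial is P(z) = 1 - 1.141z.
Invertibility requires all roots to lie outside the unit circle, i.e. |z| > 1 for every root.
This is linear in z: 1 + (-1.141) z = 0  =>  z = -1/(-1.141) = 0.876424,  |z| = 0.876424.
Moduli of all roots: 0.8764.
All moduli strictly greater than 1? No.
Verdict: Not invertible.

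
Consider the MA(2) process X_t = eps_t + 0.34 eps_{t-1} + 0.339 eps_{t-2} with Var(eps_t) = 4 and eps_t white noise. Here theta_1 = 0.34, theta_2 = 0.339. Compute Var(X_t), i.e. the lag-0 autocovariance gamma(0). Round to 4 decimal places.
\gamma(0) = 4.9221

For an MA(q) process X_t = eps_t + sum_i theta_i eps_{t-i} with
Var(eps_t) = sigma^2, the variance is
  gamma(0) = sigma^2 * (1 + sum_i theta_i^2).
  sum_i theta_i^2 = (0.34)^2 + (0.339)^2 = 0.1156 + 0.114921 = 0.230521.
  gamma(0) = 4 * (1 + 0.230521) = 4 * 1.230521 = 4.922084, which rounds to 4.9221.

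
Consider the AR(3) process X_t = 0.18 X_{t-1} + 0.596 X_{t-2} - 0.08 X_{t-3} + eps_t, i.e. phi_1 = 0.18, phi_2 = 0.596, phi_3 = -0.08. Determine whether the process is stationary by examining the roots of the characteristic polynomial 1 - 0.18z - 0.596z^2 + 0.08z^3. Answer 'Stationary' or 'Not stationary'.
\text{Stationary}

The AR(p) characteristic polynomial is P(z) = 1 - 0.18z - 0.596z^2 + 0.08z^3.
Stationarity requires all roots to lie outside the unit circle, i.e. |z| > 1 for every root.
Degree 3: look for a simple real root z0 first, then factor out (1 - z/z0) and solve the remaining quadratic.
Testing z0 = 1.25: P(1.25) = 1 + (-0.18)(1.25) + (-0.596)(1.25)^2 + (0.08)(1.25)^3
  = 1 + (-0.225) + (-0.93125) + (0.15625) = 0.  So z_0 = 1.25 is a root, |z_0| = 1.25.
Divide out the factor (1 - 0.8 z) = (1 - z/z0) (since 1/z0 = 0.8):
  P(z) = (1 - 0.8 z)(1 + (0.62) z + (-0.1) z^2)
  [check: z-coef 0.62 - (0.8) = -0.18; z^2-coef -0.1 - (0.8)(0.62) = -0.596; z^3-coef -(0.8)(-0.1) = 0.08.]
Remaining roots from the quadratic factor 1 + (0.62) z + (-0.1) z^2:
  Set 1 + (0.62) z + (-0.1) z^2 = 0, i.e. a z^2 + b z + c = 0 with a = -0.1, b = 0.62, c = 1.
  Discriminant D = b^2 - 4ac = (0.62)^2 - 4*(-0.1)*1 = 0.3844 - (-0.4) = 0.7844.
  D >= 0, so the roots are real: z = (-b +/- sqrt(D)) / (2a) = (-0.62 +/- 0.885664) / (-0.2).
    z_1 = (-0.62 + 0.885664) / (-0.2) = -1.3283,   |z_1| = 1.3283.
    z_2 = (-0.62 - 0.885664) / (-0.2) = 7.5283,   |z_2| = 7.5283.
Moduli of all roots: 1.2500, 1.3283, 7.5283.
All moduli strictly greater than 1? Yes.
Verdict: Stationary.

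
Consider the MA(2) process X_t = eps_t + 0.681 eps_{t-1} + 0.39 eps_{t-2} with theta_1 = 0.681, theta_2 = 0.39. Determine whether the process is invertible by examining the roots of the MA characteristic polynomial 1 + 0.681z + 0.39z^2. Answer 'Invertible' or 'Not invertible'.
\text{Invertible}

The MA(q) characteristic polynomial is P(z) = 1 + 0.681z + 0.39z^2.
Invertibility requires all roots to lie outside the unit circle, i.e. |z| > 1 for every root.
Set 1 + (0.681) z + (0.39) z^2 = 0, i.e. a z^2 + b z + c = 0 with a = 0.39, b = 0.681, c = 1.
Discriminant D = b^2 - 4ac = (0.681)^2 - 4*(0.39)*1 = 0.463761 - (1.56) = -1.096239.
D < 0, so the roots are the complex-conjugate pair z = (-b +/- i sqrt(-D)) / (2a) = -0.8731 +/- 1.3423i.
For a conjugate pair |z|^2 = z * conj(z) = (product of roots) = c/a = 1/(0.39) = 2.564103, so |z| = sqrt(2.564103) = 1.6013 for both roots.
Moduli of all roots: 1.6013, 1.6013.
All moduli strictly greater than 1? Yes.
Verdict: Invertible.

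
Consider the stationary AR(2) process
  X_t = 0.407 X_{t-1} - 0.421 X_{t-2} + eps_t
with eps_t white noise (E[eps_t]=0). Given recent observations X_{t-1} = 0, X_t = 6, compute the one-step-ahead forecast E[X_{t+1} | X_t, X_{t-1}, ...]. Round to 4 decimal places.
E[X_{t+1} \mid \mathcal F_t] = 2.4420

For an AR(p) model X_t = c + sum_i phi_i X_{t-i} + eps_t, the
one-step-ahead conditional mean is
  E[X_{t+1} | X_t, ...] = c + sum_i phi_i X_{t+1-i}.
Substitute known values:
  E[X_{t+1} | ...] = (0.407) * (6) + (-0.421) * (0)
                   = 2.4420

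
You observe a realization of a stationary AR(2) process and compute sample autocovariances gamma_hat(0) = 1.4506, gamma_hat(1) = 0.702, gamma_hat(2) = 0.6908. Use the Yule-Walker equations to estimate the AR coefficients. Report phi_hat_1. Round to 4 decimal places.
\hat\phi_{1} = 0.3310

The Yule-Walker equations for an AR(p) process read, in matrix form,
  Gamma_p phi = r_p,   with   (Gamma_p)_{ij} = gamma(|i - j|),
                       (r_p)_i = gamma(i),   i,j = 1..p.
Substitute the sample gammas (Toeplitz matrix and right-hand side of size 2):
  Gamma_p = [[1.4506, 0.702], [0.702, 1.4506]]
  r_p     = [0.702, 0.6908]
Written out:
  1.4506 phi_1 + 0.702 phi_2 = 0.702
  0.702 phi_1 + 1.4506 phi_2 = 0.6908
Solve by Cramer's rule:
  det = gamma(0)^2 - gamma(1)^2 = (1.4506)^2 - (0.702)^2 = 2.10424036 - 0.492804 = 1.61143636
  phi_hat_1 = [gamma(1) gamma(0) - gamma(1) gamma(2)] / det = [(0.702)(1.4506) - (0.702)(0.6908)] / 1.61143636 = 0.5333796 / 1.61143636 = 0.331
  phi_hat_2 = [gamma(0) gamma(2) - gamma(1)^2] / det = [(1.4506)(0.6908) - (0.702)^2] / 1.61143636 = 0.50927048 / 1.61143636 = 0.316
So phi_hat = [0.3310, 0.3160].
Therefore phi_hat_1 = 0.3310.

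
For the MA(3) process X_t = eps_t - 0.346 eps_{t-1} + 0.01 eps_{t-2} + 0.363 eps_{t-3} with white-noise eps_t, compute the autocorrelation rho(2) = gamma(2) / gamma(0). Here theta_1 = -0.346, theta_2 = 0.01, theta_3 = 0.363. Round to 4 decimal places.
\rho(2) = -0.0924

For an MA(q) process with theta_0 = 1, the autocovariance is
  gamma(k) = sigma^2 * sum_{i=0..q-k} theta_i * theta_{i+k},
and rho(k) = gamma(k) / gamma(0). Sigma^2 cancels.
  numerator   = (1)*(0.01) + (-0.346)*(0.363) = -0.115598.
  denominator = (1)^2 + (-0.346)^2 + (0.01)^2 + (0.363)^2 = 1.251585.
  rho(2) = -0.115598 / 1.251585 = -0.0924.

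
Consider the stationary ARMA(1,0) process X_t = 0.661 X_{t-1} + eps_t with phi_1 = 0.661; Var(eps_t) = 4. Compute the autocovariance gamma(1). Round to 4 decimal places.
\gamma(1) = 4.6956

Multiply the model equation by X_{t-k} and take expectations. With theta_0 = psi_0 = 1 and psi_j the MA(infinity) weights, this gives
  gamma(k) - sum_i phi_i gamma(k-i) = c_k,
  c_k = sigma^2 * sum_{j=k..q} theta_j psi_{j-k}   (c_k = 0 for k > q),
using gamma(-m) = gamma(m).
Pure AR (q = 0): c_0 = sigma^2 = 4, c_k = 0 for k >= 1.
Equations for k = 0 and k = 1 (AR order 1):
  gamma(0) = phi_1 gamma(1) + c_0
  gamma(1) = phi_1 gamma(0) + c_1
Substituting the second into the first: gamma(0) (1 - phi_1^2) = c_0 + phi_1 c_1, so
  gamma(0) = c_0 / (1 - phi_1^2) = 4 / (1 - (0.661)^2) = 4 / 0.563079 = 7.103799.
  gamma(1) = phi_1 gamma(0) = (0.661)(7.103799) = 4.695611.
Therefore gamma(1) = 4.6956 (to 4 decimal places).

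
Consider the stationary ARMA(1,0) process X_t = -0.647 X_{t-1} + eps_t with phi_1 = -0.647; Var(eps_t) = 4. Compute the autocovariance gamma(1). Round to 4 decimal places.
\gamma(1) = -4.4514

Multiply the model equation by X_{t-k} and take expectations. With theta_0 = psi_0 = 1 and psi_j the MA(infinity) weights, this gives
  gamma(k) - sum_i phi_i gamma(k-i) = c_k,
  c_k = sigma^2 * sum_{j=k..q} theta_j psi_{j-k}   (c_k = 0 for k > q),
using gamma(-m) = gamma(m).
Pure AR (q = 0): c_0 = sigma^2 = 4, c_k = 0 for k >= 1.
Equations for k = 0 and k = 1 (AR order 1):
  gamma(0) = phi_1 gamma(1) + c_0
  gamma(1) = phi_1 gamma(0) + c_1
Substituting the second into the first: gamma(0) (1 - phi_1^2) = c_0 + phi_1 c_1, so
  gamma(0) = c_0 / (1 - phi_1^2) = 4 / (1 - (-0.647)^2) = 4 / 0.581391 = 6.880051.
  gamma(1) = phi_1 gamma(0) = (-0.647)(6.880051) = -4.451393.
Therefore gamma(1) = -4.4514 (to 4 decimal places).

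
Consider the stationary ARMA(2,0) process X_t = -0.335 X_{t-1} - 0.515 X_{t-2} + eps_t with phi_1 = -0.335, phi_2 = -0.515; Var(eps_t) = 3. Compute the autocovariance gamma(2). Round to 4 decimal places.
\gamma(2) = -1.8928

Multiply the model equation by X_{t-k} and take expectations. With theta_0 = psi_0 = 1 and psi_j the MA(infinity) weights, this gives
  gamma(k) - sum_i phi_i gamma(k-i) = c_k,
  c_k = sigma^2 * sum_{j=k..q} theta_j psi_{j-k}   (c_k = 0 for k > q),
using gamma(-m) = gamma(m).
Pure AR (q = 0): c_0 = sigma^2 = 3, c_k = 0 for k >= 1.
Equations for k = 0, 1, 2 (AR order 2, c_2 = 0):
  (E0) gamma(0) = phi_1 gamma(1) + phi_2 gamma(2) + c_0
  (E1) gamma(1) = phi_1 gamma(0) + phi_2 gamma(1) + c_1
  (E2) gamma(2) = phi_1 gamma(1) + phi_2 gamma(0)
From (E1): gamma(1) = A gamma(0) + B with
  A = phi_1 / (1 - phi_2) = -0.335 / 1.515 = -0.221122,   B = c_1 / (1 - phi_2) = 0 / 1.515 = 0.
Insert (E2) into (E0): gamma(0) (1 - phi_2^2) = phi_1 (1 + phi_2) gamma(1) + c_0.
  phi_1 (1 + phi_2) = (-0.335)(0.485) = -0.162475,   1 - phi_2^2 = 0.734775.
Replace gamma(1) by A gamma(0) + B and collect gamma(0):
  gamma(0) [0.734775 - (-0.162475)(-0.221122)] = c_0 = 3
  gamma(0) * 0.698848 = 3
  gamma(0) = 3 / 0.698848 = 4.292778.
  gamma(1) = A gamma(0) = (-0.221122)(4.292778) = -0.949228.
  gamma(2) = phi_1 gamma(1) + phi_2 gamma(0) = (-0.335)(-0.949228) + (-0.515)(4.292778) = -1.892789.
Therefore gamma(2) = -1.8928 (to 4 decimal places).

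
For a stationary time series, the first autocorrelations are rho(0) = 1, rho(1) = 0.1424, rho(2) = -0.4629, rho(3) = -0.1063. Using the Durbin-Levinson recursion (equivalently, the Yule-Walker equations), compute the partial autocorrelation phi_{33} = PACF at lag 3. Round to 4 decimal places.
\phi_{33} = 0.0841

The PACF at lag k is phi_{kk}, the last component of the solution
to the Yule-Walker system G_k phi = r_k where
  (G_k)_{ij} = rho(|i - j|), (r_k)_i = rho(i), i,j = 1..k.
Equivalently, Durbin-Levinson gives phi_{kk} iteratively:
  phi_{11} = rho(1)
  phi_{kk} = [rho(k) - sum_{j=1..k-1} phi_{k-1,j} rho(k-j)]
            / [1 - sum_{j=1..k-1} phi_{k-1,j} rho(j)],
  phi_{k,j} = phi_{k-1,j} - phi_{kk} phi_{k-1,k-j},  j = 1..k-1.
Step k = 1:
  phi_11 = rho(1) = 0.1424.
Step k = 2:
  phi_22 = [rho(2) - phi_11 rho(1)] / [1 - phi_11 rho(1)] = [-0.4629 - (0.1424)(0.1424)] / [1 - (0.1424)(0.1424)]
         = -0.48317776 / 0.97972224 = -0.493178.
  Update: phi_21 = phi_11 - phi_22 phi_11 = 0.1424 - (-0.493178)(0.1424) = 0.212629.
Step k = 3:
  phi_33 = [rho(3) - phi_21 rho(2) - phi_22 rho(1)] / [1 - phi_21 rho(1) - phi_22 rho(2)]
    numerator   = -0.1063 - (0.212629)(-0.4629) - (-0.493178)(0.1424) = 0.06235437
    denominator = 1 - (0.212629)(0.1424) - (-0.493178)(-0.4629) = 0.74142945
  phi_33 = 0.06235437 / 0.74142945 = 0.0841.
Therefore phi_{33} = 0.0841.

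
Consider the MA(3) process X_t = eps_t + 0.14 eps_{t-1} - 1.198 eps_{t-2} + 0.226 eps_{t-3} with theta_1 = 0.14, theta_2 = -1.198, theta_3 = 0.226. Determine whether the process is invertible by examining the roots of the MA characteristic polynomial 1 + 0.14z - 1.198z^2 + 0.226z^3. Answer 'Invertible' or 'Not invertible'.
\text{Not invertible}

The MA(q) characteristic polynomial is P(z) = 1 + 0.14z - 1.198z^2 + 0.226z^3.
Invertibility requires all roots to lie outside the unit circle, i.e. |z| > 1 for every root.
Degree 3: look for a simple real root z0 first, then factor out (1 - z/z0) and solve the remaining quadratic.
Testing z0 = 5: P(5) = 1 + (0.14)(5) + (-1.198)(5)^2 + (0.226)(5)^3
  = 1 + (0.7) + (-29.95) + (28.25) = 0.  So z_0 = 5 is a root, |z_0| = 5.
Divide out the factor (1 - 0.2 z) = (1 - z/z0) (since 1/z0 = 0.2):
  P(z) = (1 - 0.2 z)(1 + (0.34) z + (-1.13) z^2)
  [check: z-coef 0.34 - (0.2) = 0.14; z^2-coef -1.13 - (0.2)(0.34) = -1.198; z^3-coef -(0.2)(-1.13) = 0.226.]
Remaining roots from the quadratic factor 1 + (0.34) z + (-1.13) z^2:
  Set 1 + (0.34) z + (-1.13) z^2 = 0, i.e. a z^2 + b z + c = 0 with a = -1.13, b = 0.34, c = 1.
  Discriminant D = b^2 - 4ac = (0.34)^2 - 4*(-1.13)*1 = 0.1156 - (-4.52) = 4.6356.
  D >= 0, so the roots are real: z = (-b +/- sqrt(D)) / (2a) = (-0.34 +/- 2.153044) / (-2.26).
    z_1 = (-0.34 + 2.153044) / (-2.26) = -0.8022,   |z_1| = 0.8022.
    z_2 = (-0.34 - 2.153044) / (-2.26) = 1.1031,   |z_2| = 1.1031.
Moduli of all roots: 5.0000, 0.8022, 1.1031.
All moduli strictly greater than 1? No.
Verdict: Not invertible.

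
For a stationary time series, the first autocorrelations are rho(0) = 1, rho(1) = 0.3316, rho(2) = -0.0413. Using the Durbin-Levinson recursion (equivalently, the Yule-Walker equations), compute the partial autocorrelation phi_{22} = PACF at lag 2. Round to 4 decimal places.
\phi_{22} = -0.1699

The PACF at lag k is phi_{kk}, the last component of the solution
to the Yule-Walker system G_k phi = r_k where
  (G_k)_{ij} = rho(|i - j|), (r_k)_i = rho(i), i,j = 1..k.
Equivalently, Durbin-Levinson gives phi_{kk} iteratively:
  phi_{11} = rho(1)
  phi_{kk} = [rho(k) - sum_{j=1..k-1} phi_{k-1,j} rho(k-j)]
            / [1 - sum_{j=1..k-1} phi_{k-1,j} rho(j)],
  phi_{k,j} = phi_{k-1,j} - phi_{kk} phi_{k-1,k-j},  j = 1..k-1.
Step k = 1:
  phi_11 = rho(1) = 0.3316.
Step k = 2:
  phi_22 = [rho(2) - phi_11 rho(1)] / [1 - phi_11 rho(1)] = [-0.0413 - (0.3316)(0.3316)] / [1 - (0.3316)(0.3316)]
         = -0.15125856 / 0.89004144 = -0.1699.
Therefore phi_{22} = -0.1699.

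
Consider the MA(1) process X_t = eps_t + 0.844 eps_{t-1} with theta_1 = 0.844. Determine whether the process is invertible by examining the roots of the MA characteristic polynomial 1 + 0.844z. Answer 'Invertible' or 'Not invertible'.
\text{Invertible}

The MA(q) characteristic polynomial is P(z) = 1 + 0.844z.
Invertibility requires all roots to lie outside the unit circle, i.e. |z| > 1 for every root.
This is linear in z: 1 + (0.844) z = 0  =>  z = -1/(0.844) = -1.184834,  |z| = 1.184834.
Moduli of all roots: 1.1848.
All moduli strictly greater than 1? Yes.
Verdict: Invertible.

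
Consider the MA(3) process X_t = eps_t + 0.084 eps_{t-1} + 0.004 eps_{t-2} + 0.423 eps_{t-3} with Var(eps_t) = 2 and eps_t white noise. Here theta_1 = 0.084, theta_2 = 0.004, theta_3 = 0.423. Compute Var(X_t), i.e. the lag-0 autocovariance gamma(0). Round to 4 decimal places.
\gamma(0) = 2.3720

For an MA(q) process X_t = eps_t + sum_i theta_i eps_{t-i} with
Var(eps_t) = sigma^2, the variance is
  gamma(0) = sigma^2 * (1 + sum_i theta_i^2).
  sum_i theta_i^2 = (0.084)^2 + (0.004)^2 + (0.423)^2 = 0.007056 + 0.000016 + 0.178929 = 0.186001.
  gamma(0) = 2 * (1 + 0.186001) = 2 * 1.186001 = 2.372002, which rounds to 2.3720.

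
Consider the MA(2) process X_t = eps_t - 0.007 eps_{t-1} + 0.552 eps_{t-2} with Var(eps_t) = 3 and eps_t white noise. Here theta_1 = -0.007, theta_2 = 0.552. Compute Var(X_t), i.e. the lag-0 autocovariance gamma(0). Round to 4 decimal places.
\gamma(0) = 3.9143

For an MA(q) process X_t = eps_t + sum_i theta_i eps_{t-i} with
Var(eps_t) = sigma^2, the variance is
  gamma(0) = sigma^2 * (1 + sum_i theta_i^2).
  sum_i theta_i^2 = (-0.007)^2 + (0.552)^2 = 0.000049 + 0.304704 = 0.304753.
  gamma(0) = 3 * (1 + 0.304753) = 3 * 1.304753 = 3.914259, which rounds to 3.9143.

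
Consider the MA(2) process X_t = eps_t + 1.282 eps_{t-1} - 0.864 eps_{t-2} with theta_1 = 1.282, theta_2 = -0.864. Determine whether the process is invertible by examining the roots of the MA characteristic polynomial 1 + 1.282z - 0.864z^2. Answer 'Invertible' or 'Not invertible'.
\text{Not invertible}

The MA(q) characteristic polynomial is P(z) = 1 + 1.282z - 0.864z^2.
Invertibility requires all roots to lie outside the unit circle, i.e. |z| > 1 for every root.
Set 1 + (1.282) z + (-0.864) z^2 = 0, i.e. a z^2 + b z + c = 0 with a = -0.864, b = 1.282, c = 1.
Discriminant D = b^2 - 4ac = (1.282)^2 - 4*(-0.864)*1 = 1.643524 - (-3.456) = 5.099524.
D >= 0, so the roots are real: z = (-b +/- sqrt(D)) / (2a) = (-1.282 +/- 2.258213) / (-1.728).
  z_1 = (-1.282 + 2.258213) / (-1.728) = -0.5649,   |z_1| = 0.5649.
  z_2 = (-1.282 - 2.258213) / (-1.728) = 2.0487,   |z_2| = 2.0487.
Moduli of all roots: 0.5649, 2.0487.
All moduli strictly greater than 1? No.
Verdict: Not invertible.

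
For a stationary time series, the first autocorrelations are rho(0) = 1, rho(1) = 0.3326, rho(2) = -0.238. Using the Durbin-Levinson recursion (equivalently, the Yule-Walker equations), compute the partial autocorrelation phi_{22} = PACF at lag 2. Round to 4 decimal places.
\phi_{22} = -0.3920

The PACF at lag k is phi_{kk}, the last component of the solution
to the Yule-Walker system G_k phi = r_k where
  (G_k)_{ij} = rho(|i - j|), (r_k)_i = rho(i), i,j = 1..k.
Equivalently, Durbin-Levinson gives phi_{kk} iteratively:
  phi_{11} = rho(1)
  phi_{kk} = [rho(k) - sum_{j=1..k-1} phi_{k-1,j} rho(k-j)]
            / [1 - sum_{j=1..k-1} phi_{k-1,j} rho(j)],
  phi_{k,j} = phi_{k-1,j} - phi_{kk} phi_{k-1,k-j},  j = 1..k-1.
Step k = 1:
  phi_11 = rho(1) = 0.3326.
Step k = 2:
  phi_22 = [rho(2) - phi_11 rho(1)] / [1 - phi_11 rho(1)] = [-0.238 - (0.3326)(0.3326)] / [1 - (0.3326)(0.3326)]
         = -0.34862276 / 0.88937724 = -0.392.
Therefore phi_{22} = -0.3920.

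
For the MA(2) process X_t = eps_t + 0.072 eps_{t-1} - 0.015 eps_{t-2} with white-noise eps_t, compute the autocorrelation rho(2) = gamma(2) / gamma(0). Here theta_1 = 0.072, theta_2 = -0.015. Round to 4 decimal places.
\rho(2) = -0.0149

For an MA(q) process with theta_0 = 1, the autocovariance is
  gamma(k) = sigma^2 * sum_{i=0..q-k} theta_i * theta_{i+k},
and rho(k) = gamma(k) / gamma(0). Sigma^2 cancels.
  numerator   = (1)*(-0.015) = -0.015.
  denominator = (1)^2 + (0.072)^2 + (-0.015)^2 = 1.005409.
  rho(2) = -0.015 / 1.005409 = -0.0149.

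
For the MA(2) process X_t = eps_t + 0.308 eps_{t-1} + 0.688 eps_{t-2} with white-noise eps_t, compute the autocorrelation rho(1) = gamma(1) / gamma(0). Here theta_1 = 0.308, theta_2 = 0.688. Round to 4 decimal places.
\rho(1) = 0.3315

For an MA(q) process with theta_0 = 1, the autocovariance is
  gamma(k) = sigma^2 * sum_{i=0..q-k} theta_i * theta_{i+k},
and rho(k) = gamma(k) / gamma(0). Sigma^2 cancels.
  numerator   = (1)*(0.308) + (0.308)*(0.688) = 0.519904.
  denominator = (1)^2 + (0.308)^2 + (0.688)^2 = 1.568208.
  rho(1) = 0.519904 / 1.568208 = 0.3315.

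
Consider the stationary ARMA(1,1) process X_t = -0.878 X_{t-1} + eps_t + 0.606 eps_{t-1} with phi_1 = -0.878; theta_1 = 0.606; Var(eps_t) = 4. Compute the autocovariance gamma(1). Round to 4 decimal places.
\gamma(1) = -2.2221

Multiply the model equation by X_{t-k} and take expectations. With theta_0 = psi_0 = 1 and psi_j the MA(infinity) weights, this gives
  gamma(k) - sum_i phi_i gamma(k-i) = c_k,
  c_k = sigma^2 * sum_{j=k..q} theta_j psi_{j-k}   (c_k = 0 for k > q),
using gamma(-m) = gamma(m).
psi-weights needed (psi_j = theta_j + sum_i phi_i psi_{j-i}):
  psi_1 = theta_1 + phi_1 = 0.606 + (-0.878) = -0.272
Right-hand sides:
  c_0 = sigma^2 (1 + theta_1 psi_1) = 4 * (1 + (0.606)(-0.272)) = 4 * 0.835168 = 3.340672
  c_1 = sigma^2 theta_1 = 4 * (0.606) = 2.424
  c_2 = 0
Equations for k = 0 and k = 1 (AR order 1):
  gamma(0) = phi_1 gamma(1) + c_0
  gamma(1) = phi_1 gamma(0) + c_1
Substituting the second into the first: gamma(0) (1 - phi_1^2) = c_0 + phi_1 c_1, so
  gamma(0) = (c_0 + phi_1 c_1) / (1 - phi_1^2) = (3.340672 + (-0.878)(2.424)) / (1 - (-0.878)^2) = 1.2124 / 0.229116 = 5.291643.
  gamma(1) = phi_1 gamma(0) + c_1 = (-0.878)(5.291643) + (2.424) = -2.222062.
Therefore gamma(1) = -2.2221 (to 4 decimal places).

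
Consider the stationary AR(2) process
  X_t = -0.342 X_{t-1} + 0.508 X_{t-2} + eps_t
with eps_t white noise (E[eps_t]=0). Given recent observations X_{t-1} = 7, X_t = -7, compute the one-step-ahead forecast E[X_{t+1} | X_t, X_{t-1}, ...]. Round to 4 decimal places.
E[X_{t+1} \mid \mathcal F_t] = 5.9500

For an AR(p) model X_t = c + sum_i phi_i X_{t-i} + eps_t, the
one-step-ahead conditional mean is
  E[X_{t+1} | X_t, ...] = c + sum_i phi_i X_{t+1-i}.
Substitute known values:
  E[X_{t+1} | ...] = (-0.342) * (-7) + (0.508) * (7)
                   = 5.9500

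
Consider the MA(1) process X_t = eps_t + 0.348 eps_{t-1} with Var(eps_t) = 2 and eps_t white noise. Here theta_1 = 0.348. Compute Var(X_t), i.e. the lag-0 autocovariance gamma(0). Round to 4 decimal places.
\gamma(0) = 2.2422

For an MA(q) process X_t = eps_t + sum_i theta_i eps_{t-i} with
Var(eps_t) = sigma^2, the variance is
  gamma(0) = sigma^2 * (1 + sum_i theta_i^2).
  sum_i theta_i^2 = (0.348)^2 = 0.121104.
  gamma(0) = 2 * (1 + 0.121104) = 2 * 1.121104 = 2.242208, which rounds to 2.2422.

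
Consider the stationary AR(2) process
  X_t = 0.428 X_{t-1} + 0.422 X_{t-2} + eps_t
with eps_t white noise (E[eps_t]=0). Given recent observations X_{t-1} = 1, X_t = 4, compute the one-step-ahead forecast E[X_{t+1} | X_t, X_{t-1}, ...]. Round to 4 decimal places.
E[X_{t+1} \mid \mathcal F_t] = 2.1340

For an AR(p) model X_t = c + sum_i phi_i X_{t-i} + eps_t, the
one-step-ahead conditional mean is
  E[X_{t+1} | X_t, ...] = c + sum_i phi_i X_{t+1-i}.
Substitute known values:
  E[X_{t+1} | ...] = (0.428) * (4) + (0.422) * (1)
                   = 2.1340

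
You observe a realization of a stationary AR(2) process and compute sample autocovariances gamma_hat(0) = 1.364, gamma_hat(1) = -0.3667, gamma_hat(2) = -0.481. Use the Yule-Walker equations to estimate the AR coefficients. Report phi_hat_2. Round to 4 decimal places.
\hat\phi_{2} = -0.4580

The Yule-Walker equations for an AR(p) process read, in matrix form,
  Gamma_p phi = r_p,   with   (Gamma_p)_{ij} = gamma(|i - j|),
                       (r_p)_i = gamma(i),   i,j = 1..p.
Substitute the sample gammas (Toeplitz matrix and right-hand side of size 2):
  Gamma_p = [[1.364, -0.3667], [-0.3667, 1.364]]
  r_p     = [-0.3667, -0.481]
Written out:
  1.364 phi_1 - 0.3667 phi_2 = -0.3667
  -0.3667 phi_1 + 1.364 phi_2 = -0.481
Solve by Cramer's rule:
  det = gamma(0)^2 - gamma(1)^2 = (1.364)^2 - (-0.3667)^2 = 1.860496 - 0.13446889 = 1.72602711
  phi_hat_1 = [gamma(1) gamma(0) - gamma(1) gamma(2)] / det = [(-0.3667)(1.364) - (-0.3667)(-0.481)] / 1.72602711 = -0.6765615 / 1.72602711 = -0.392
  phi_hat_2 = [gamma(0) gamma(2) - gamma(1)^2] / det = [(1.364)(-0.481) - (-0.3667)^2] / 1.72602711 = -0.79055289 / 1.72602711 = -0.458
So phi_hat = [-0.3920, -0.4580].
Therefore phi_hat_2 = -0.4580.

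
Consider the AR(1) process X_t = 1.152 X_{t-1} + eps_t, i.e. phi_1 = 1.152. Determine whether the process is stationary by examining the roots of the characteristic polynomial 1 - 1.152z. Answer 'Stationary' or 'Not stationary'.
\text{Not stationary}

The AR(p) characteristic polynomial is P(z) = 1 - 1.152z.
Stationarity requires all roots to lie outside the unit circle, i.e. |z| > 1 for every root.
This is linear in z: 1 + (-1.152) z = 0  =>  z = -1/(-1.152) = 0.868056,  |z| = 0.868056.
Moduli of all roots: 0.8681.
All moduli strictly greater than 1? No.
Verdict: Not stationary.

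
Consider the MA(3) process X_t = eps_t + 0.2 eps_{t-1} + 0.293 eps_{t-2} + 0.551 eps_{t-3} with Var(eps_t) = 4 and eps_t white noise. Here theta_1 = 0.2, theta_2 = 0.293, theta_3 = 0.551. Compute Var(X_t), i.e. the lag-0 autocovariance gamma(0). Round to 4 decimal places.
\gamma(0) = 5.7178

For an MA(q) process X_t = eps_t + sum_i theta_i eps_{t-i} with
Var(eps_t) = sigma^2, the variance is
  gamma(0) = sigma^2 * (1 + sum_i theta_i^2).
  sum_i theta_i^2 = (0.2)^2 + (0.293)^2 + (0.551)^2 = 0.04 + 0.085849 + 0.303601 = 0.42945.
  gamma(0) = 4 * (1 + 0.42945) = 4 * 1.42945 = 5.7178.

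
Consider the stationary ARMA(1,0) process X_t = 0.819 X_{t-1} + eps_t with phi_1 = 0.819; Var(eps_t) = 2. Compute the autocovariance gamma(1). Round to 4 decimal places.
\gamma(1) = 4.9751

Multiply the model equation by X_{t-k} and take expectations. With theta_0 = psi_0 = 1 and psi_j the MA(infinity) weights, this gives
  gamma(k) - sum_i phi_i gamma(k-i) = c_k,
  c_k = sigma^2 * sum_{j=k..q} theta_j psi_{j-k}   (c_k = 0 for k > q),
using gamma(-m) = gamma(m).
Pure AR (q = 0): c_0 = sigma^2 = 2, c_k = 0 for k >= 1.
Equations for k = 0 and k = 1 (AR order 1):
  gamma(0) = phi_1 gamma(1) + c_0
  gamma(1) = phi_1 gamma(0) + c_1
Substituting the second into the first: gamma(0) (1 - phi_1^2) = c_0 + phi_1 c_1, so
  gamma(0) = c_0 / (1 - phi_1^2) = 2 / (1 - (0.819)^2) = 2 / 0.329239 = 6.074614.
  gamma(1) = phi_1 gamma(0) = (0.819)(6.074614) = 4.975109.
Therefore gamma(1) = 4.9751 (to 4 decimal places).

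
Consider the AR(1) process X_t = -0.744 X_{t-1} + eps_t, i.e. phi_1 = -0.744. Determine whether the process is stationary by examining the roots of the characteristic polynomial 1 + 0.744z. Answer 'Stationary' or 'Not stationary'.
\text{Stationary}

The AR(p) characteristic polynomial is P(z) = 1 + 0.744z.
Stationarity requires all roots to lie outside the unit circle, i.e. |z| > 1 for every root.
This is linear in z: 1 + (0.744) z = 0  =>  z = -1/(0.744) = -1.344086,  |z| = 1.344086.
Moduli of all roots: 1.3441.
All moduli strictly greater than 1? Yes.
Verdict: Stationary.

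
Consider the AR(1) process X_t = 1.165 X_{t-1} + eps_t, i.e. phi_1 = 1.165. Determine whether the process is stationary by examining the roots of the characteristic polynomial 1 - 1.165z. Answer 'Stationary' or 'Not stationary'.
\text{Not stationary}

The AR(p) characteristic polynomial is P(z) = 1 - 1.165z.
Stationarity requires all roots to lie outside the unit circle, i.e. |z| > 1 for every root.
This is linear in z: 1 + (-1.165) z = 0  =>  z = -1/(-1.165) = 0.858369,  |z| = 0.858369.
Moduli of all roots: 0.8584.
All moduli strictly greater than 1? No.
Verdict: Not stationary.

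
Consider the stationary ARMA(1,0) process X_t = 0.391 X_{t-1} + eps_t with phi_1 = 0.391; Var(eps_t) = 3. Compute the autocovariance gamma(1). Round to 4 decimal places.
\gamma(1) = 1.3847

Multiply the model equation by X_{t-k} and take expectations. With theta_0 = psi_0 = 1 and psi_j the MA(infinity) weights, this gives
  gamma(k) - sum_i phi_i gamma(k-i) = c_k,
  c_k = sigma^2 * sum_{j=k..q} theta_j psi_{j-k}   (c_k = 0 for k > q),
using gamma(-m) = gamma(m).
Pure AR (q = 0): c_0 = sigma^2 = 3, c_k = 0 for k >= 1.
Equations for k = 0 and k = 1 (AR order 1):
  gamma(0) = phi_1 gamma(1) + c_0
  gamma(1) = phi_1 gamma(0) + c_1
Substituting the second into the first: gamma(0) (1 - phi_1^2) = c_0 + phi_1 c_1, so
  gamma(0) = c_0 / (1 - phi_1^2) = 3 / (1 - (0.391)^2) = 3 / 0.847119 = 3.541415.
  gamma(1) = phi_1 gamma(0) = (0.391)(3.541415) = 1.384693.
Therefore gamma(1) = 1.3847 (to 4 decimal places).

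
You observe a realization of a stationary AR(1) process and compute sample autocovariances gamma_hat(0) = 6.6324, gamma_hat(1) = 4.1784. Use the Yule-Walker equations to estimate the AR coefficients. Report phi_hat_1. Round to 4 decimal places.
\hat\phi_{1} = 0.6300

The Yule-Walker equations for an AR(p) process read, in matrix form,
  Gamma_p phi = r_p,   with   (Gamma_p)_{ij} = gamma(|i - j|),
                       (r_p)_i = gamma(i),   i,j = 1..p.
Substitute the sample gammas (Toeplitz matrix and right-hand side of size 1):
  Gamma_p = [[6.6324]]
  r_p     = [4.1784]
With p = 1 this is the single equation gamma(0) phi_1 = gamma(1):
  phi_hat_1 = gamma(1) / gamma(0) = 4.1784 / 6.6324 = 0.6300.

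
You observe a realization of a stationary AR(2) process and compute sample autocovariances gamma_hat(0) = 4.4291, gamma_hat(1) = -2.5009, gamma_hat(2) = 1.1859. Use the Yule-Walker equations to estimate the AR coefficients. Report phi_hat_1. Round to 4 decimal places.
\hat\phi_{1} = -0.6070

The Yule-Walker equations for an AR(p) process read, in matrix form,
  Gamma_p phi = r_p,   with   (Gamma_p)_{ij} = gamma(|i - j|),
                       (r_p)_i = gamma(i),   i,j = 1..p.
Substitute the sample gammas (Toeplitz matrix and right-hand side of size 2):
  Gamma_p = [[4.4291, -2.5009], [-2.5009, 4.4291]]
  r_p     = [-2.5009, 1.1859]
Written out:
  4.4291 phi_1 - 2.5009 phi_2 = -2.5009
  -2.5009 phi_1 + 4.4291 phi_2 = 1.1859
Solve by Cramer's rule:
  det = gamma(0)^2 - gamma(1)^2 = (4.4291)^2 - (-2.5009)^2 = 19.61692681 - 6.25450081 = 13.362426
  phi_hat_1 = [gamma(1) gamma(0) - gamma(1) gamma(2)] / det = [(-2.5009)(4.4291) - (-2.5009)(1.1859)] / 13.362426 = -8.11091888 / 13.362426 = -0.607
  phi_hat_2 = [gamma(0) gamma(2) - gamma(1)^2] / det = [(4.4291)(1.1859) - (-2.5009)^2] / 13.362426 = -1.00203112 / 13.362426 = -0.075
So phi_hat = [-0.6070, -0.0750].
Therefore phi_hat_1 = -0.6070.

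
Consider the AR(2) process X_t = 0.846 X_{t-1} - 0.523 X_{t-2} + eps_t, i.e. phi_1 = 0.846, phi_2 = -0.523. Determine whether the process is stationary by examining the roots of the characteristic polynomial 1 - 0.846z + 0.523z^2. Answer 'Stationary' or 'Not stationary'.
\text{Stationary}

The AR(p) characteristic polynomial is P(z) = 1 - 0.846z + 0.523z^2.
Stationarity requires all roots to lie outside the unit circle, i.e. |z| > 1 for every root.
Set 1 + (-0.846) z + (0.523) z^2 = 0, i.e. a z^2 + b z + c = 0 with a = 0.523, b = -0.846, c = 1.
Discriminant D = b^2 - 4ac = (-0.846)^2 - 4*(0.523)*1 = 0.715716 - (2.092) = -1.376284.
D < 0, so the roots are the complex-conjugate pair z = (-b +/- i sqrt(-D)) / (2a) = 0.8088 +/- 1.1216i.
For a conjugate pair |z|^2 = z * conj(z) = (product of roots) = c/a = 1/(0.523) = 1.912046, so |z| = sqrt(1.912046) = 1.3828 for both roots.
Moduli of all roots: 1.3828, 1.3828.
All moduli strictly greater than 1? Yes.
Verdict: Stationary.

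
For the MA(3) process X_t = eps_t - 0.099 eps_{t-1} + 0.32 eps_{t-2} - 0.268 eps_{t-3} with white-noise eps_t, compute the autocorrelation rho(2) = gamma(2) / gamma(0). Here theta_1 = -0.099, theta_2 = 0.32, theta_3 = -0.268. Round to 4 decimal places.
\rho(2) = 0.2927

For an MA(q) process with theta_0 = 1, the autocovariance is
  gamma(k) = sigma^2 * sum_{i=0..q-k} theta_i * theta_{i+k},
and rho(k) = gamma(k) / gamma(0). Sigma^2 cancels.
  numerator   = (1)*(0.32) + (-0.099)*(-0.268) = 0.346532.
  denominator = (1)^2 + (-0.099)^2 + (0.32)^2 + (-0.268)^2 = 1.184025.
  rho(2) = 0.346532 / 1.184025 = 0.2927.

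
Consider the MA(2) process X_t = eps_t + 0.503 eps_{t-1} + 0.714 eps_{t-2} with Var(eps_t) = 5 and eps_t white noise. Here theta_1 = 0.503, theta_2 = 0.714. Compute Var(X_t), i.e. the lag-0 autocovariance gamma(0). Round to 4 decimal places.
\gamma(0) = 8.8140

For an MA(q) process X_t = eps_t + sum_i theta_i eps_{t-i} with
Var(eps_t) = sigma^2, the variance is
  gamma(0) = sigma^2 * (1 + sum_i theta_i^2).
  sum_i theta_i^2 = (0.503)^2 + (0.714)^2 = 0.253009 + 0.509796 = 0.762805.
  gamma(0) = 5 * (1 + 0.762805) = 5 * 1.762805 = 8.814025, which rounds to 8.8140.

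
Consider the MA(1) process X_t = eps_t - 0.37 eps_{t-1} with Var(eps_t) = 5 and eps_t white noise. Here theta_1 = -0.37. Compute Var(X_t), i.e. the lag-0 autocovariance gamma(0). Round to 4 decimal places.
\gamma(0) = 5.6845

For an MA(q) process X_t = eps_t + sum_i theta_i eps_{t-i} with
Var(eps_t) = sigma^2, the variance is
  gamma(0) = sigma^2 * (1 + sum_i theta_i^2).
  sum_i theta_i^2 = (-0.37)^2 = 0.1369.
  gamma(0) = 5 * (1 + 0.1369) = 5 * 1.1369 = 5.6845.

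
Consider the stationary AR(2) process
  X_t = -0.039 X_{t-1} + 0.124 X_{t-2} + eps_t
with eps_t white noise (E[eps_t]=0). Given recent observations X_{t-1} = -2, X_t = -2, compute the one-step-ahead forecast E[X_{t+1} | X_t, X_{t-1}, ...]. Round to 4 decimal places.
E[X_{t+1} \mid \mathcal F_t] = -0.1700

For an AR(p) model X_t = c + sum_i phi_i X_{t-i} + eps_t, the
one-step-ahead conditional mean is
  E[X_{t+1} | X_t, ...] = c + sum_i phi_i X_{t+1-i}.
Substitute known values:
  E[X_{t+1} | ...] = (-0.039) * (-2) + (0.124) * (-2)
                   = -0.1700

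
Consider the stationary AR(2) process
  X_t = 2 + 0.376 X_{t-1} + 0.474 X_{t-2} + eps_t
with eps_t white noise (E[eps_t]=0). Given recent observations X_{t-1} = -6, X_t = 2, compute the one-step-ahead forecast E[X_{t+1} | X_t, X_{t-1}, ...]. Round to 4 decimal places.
E[X_{t+1} \mid \mathcal F_t] = -0.0920

For an AR(p) model X_t = c + sum_i phi_i X_{t-i} + eps_t, the
one-step-ahead conditional mean is
  E[X_{t+1} | X_t, ...] = c + sum_i phi_i X_{t+1-i}.
Substitute known values:
  E[X_{t+1} | ...] = 2 + (0.376) * (2) + (0.474) * (-6)
                   = -0.0920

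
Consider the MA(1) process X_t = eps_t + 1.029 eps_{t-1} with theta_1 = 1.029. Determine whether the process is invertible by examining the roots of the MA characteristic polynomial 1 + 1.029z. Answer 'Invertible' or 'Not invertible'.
\text{Not invertible}

The MA(q) characteristic polynomial is P(z) = 1 + 1.029z.
Invertibility requires all roots to lie outside the unit circle, i.e. |z| > 1 for every root.
This is linear in z: 1 + (1.029) z = 0  =>  z = -1/(1.029) = -0.971817,  |z| = 0.971817.
Moduli of all roots: 0.9718.
All moduli strictly greater than 1? No.
Verdict: Not invertible.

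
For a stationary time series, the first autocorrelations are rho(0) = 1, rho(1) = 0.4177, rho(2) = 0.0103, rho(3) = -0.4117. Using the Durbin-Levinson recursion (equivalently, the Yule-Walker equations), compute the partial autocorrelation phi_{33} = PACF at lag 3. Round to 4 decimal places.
\phi_{33} = -0.4210

The PACF at lag k is phi_{kk}, the last component of the solution
to the Yule-Walker system G_k phi = r_k where
  (G_k)_{ij} = rho(|i - j|), (r_k)_i = rho(i), i,j = 1..k.
Equivalently, Durbin-Levinson gives phi_{kk} iteratively:
  phi_{11} = rho(1)
  phi_{kk} = [rho(k) - sum_{j=1..k-1} phi_{k-1,j} rho(k-j)]
            / [1 - sum_{j=1..k-1} phi_{k-1,j} rho(j)],
  phi_{k,j} = phi_{k-1,j} - phi_{kk} phi_{k-1,k-j},  j = 1..k-1.
Step k = 1:
  phi_11 = rho(1) = 0.4177.
Step k = 2:
  phi_22 = [rho(2) - phi_11 rho(1)] / [1 - phi_11 rho(1)] = [0.0103 - (0.4177)(0.4177)] / [1 - (0.4177)(0.4177)]
         = -0.16417329 / 0.82552671 = -0.198871.
  Update: phi_21 = phi_11 - phi_22 phi_11 = 0.4177 - (-0.198871)(0.4177) = 0.500768.
Step k = 3:
  phi_33 = [rho(3) - phi_21 rho(2) - phi_22 rho(1)] / [1 - phi_21 rho(1) - phi_22 rho(2)]
    numerator   = -0.4117 - (0.500768)(0.0103) - (-0.198871)(0.4177) = -0.33378951
    denominator = 1 - (0.500768)(0.4177) - (-0.198871)(0.0103) = 0.79287741
  phi_33 = -0.33378951 / 0.79287741 = -0.421.
Therefore phi_{33} = -0.4210.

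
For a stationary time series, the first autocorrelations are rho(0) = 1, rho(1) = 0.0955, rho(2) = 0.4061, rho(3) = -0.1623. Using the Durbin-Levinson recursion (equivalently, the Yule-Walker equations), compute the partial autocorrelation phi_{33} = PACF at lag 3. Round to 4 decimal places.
\phi_{33} = -0.2690

The PACF at lag k is phi_{kk}, the last component of the solution
to the Yule-Walker system G_k phi = r_k where
  (G_k)_{ij} = rho(|i - j|), (r_k)_i = rho(i), i,j = 1..k.
Equivalently, Durbin-Levinson gives phi_{kk} iteratively:
  phi_{11} = rho(1)
  phi_{kk} = [rho(k) - sum_{j=1..k-1} phi_{k-1,j} rho(k-j)]
            / [1 - sum_{j=1..k-1} phi_{k-1,j} rho(j)],
  phi_{k,j} = phi_{k-1,j} - phi_{kk} phi_{k-1,k-j},  j = 1..k-1.
Step k = 1:
  phi_11 = rho(1) = 0.0955.
Step k = 2:
  phi_22 = [rho(2) - phi_11 rho(1)] / [1 - phi_11 rho(1)] = [0.4061 - (0.0955)(0.0955)] / [1 - (0.0955)(0.0955)]
         = 0.39697975 / 0.99087975 = 0.400634.
  Update: phi_21 = phi_11 - phi_22 phi_11 = 0.0955 - (0.400634)(0.0955) = 0.057239.
Step k = 3:
  phi_33 = [rho(3) - phi_21 rho(2) - phi_22 rho(1)] / [1 - phi_21 rho(1) - phi_22 rho(2)]
    numerator   = -0.1623 - (0.057239)(0.4061) - (0.400634)(0.0955) = -0.22380547
    denominator = 1 - (0.057239)(0.0955) - (0.400634)(0.4061) = 0.83183631
  phi_33 = -0.22380547 / 0.83183631 = -0.269.
Therefore phi_{33} = -0.2690.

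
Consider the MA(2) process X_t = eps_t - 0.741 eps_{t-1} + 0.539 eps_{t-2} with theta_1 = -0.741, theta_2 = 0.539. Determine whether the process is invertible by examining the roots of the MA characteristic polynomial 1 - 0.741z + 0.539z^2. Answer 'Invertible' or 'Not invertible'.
\text{Invertible}

The MA(q) characteristic polynomial is P(z) = 1 - 0.741z + 0.539z^2.
Invertibility requires all roots to lie outside the unit circle, i.e. |z| > 1 for every root.
Set 1 + (-0.741) z + (0.539) z^2 = 0, i.e. a z^2 + b z + c = 0 with a = 0.539, b = -0.741, c = 1.
Discriminant D = b^2 - 4ac = (-0.741)^2 - 4*(0.539)*1 = 0.549081 - (2.156) = -1.606919.
D < 0, so the roots are the complex-conjugate pair z = (-b +/- i sqrt(-D)) / (2a) = 0.6874 +/- 1.1759i.
For a conjugate pair |z|^2 = z * conj(z) = (product of roots) = c/a = 1/(0.539) = 1.855288, so |z| = sqrt(1.855288) = 1.3621 for both roots.
Moduli of all roots: 1.3621, 1.3621.
All moduli strictly greater than 1? Yes.
Verdict: Invertible.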